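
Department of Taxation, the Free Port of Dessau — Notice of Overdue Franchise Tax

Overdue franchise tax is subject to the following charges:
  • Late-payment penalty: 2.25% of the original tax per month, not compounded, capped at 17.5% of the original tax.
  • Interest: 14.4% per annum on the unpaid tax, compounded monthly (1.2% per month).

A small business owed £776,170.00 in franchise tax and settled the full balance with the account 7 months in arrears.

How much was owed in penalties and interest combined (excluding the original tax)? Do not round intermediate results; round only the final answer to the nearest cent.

Penalty: 7 × 2.25% × £776,170.00 = £122,246.78… (below the 17.5% cap of £135,829.75)
Interest: £776,170.00 × ((1 + 0.012)^7 − 1) = £776,170.00 × 0.0870852… = £67,592.9282…
Penalties + interest = £122,246.7750 + £67,592.9282… = £189,839.70

£189,839.70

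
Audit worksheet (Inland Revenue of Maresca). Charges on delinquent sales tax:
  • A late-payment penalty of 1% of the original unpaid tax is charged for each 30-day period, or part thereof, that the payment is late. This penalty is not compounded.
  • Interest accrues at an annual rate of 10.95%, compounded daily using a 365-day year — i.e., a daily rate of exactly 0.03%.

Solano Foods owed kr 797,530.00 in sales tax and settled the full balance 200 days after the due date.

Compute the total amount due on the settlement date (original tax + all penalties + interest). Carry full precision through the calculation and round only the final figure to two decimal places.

kr 902,665.98

Penalty periods: ⌈200/30⌉ = 7; penalty = 7 × 1% × kr 797,530.00 = kr 55,827.10
Interest: kr 797,530.00 × ((1 + 0.0003)^200 − 1) = kr 797,530.00 × 0.06182699… = kr 49,308.8809…
Total = kr 797,530.00 + kr 55,827.1000 + kr 49,308.8809… = kr 902,665.98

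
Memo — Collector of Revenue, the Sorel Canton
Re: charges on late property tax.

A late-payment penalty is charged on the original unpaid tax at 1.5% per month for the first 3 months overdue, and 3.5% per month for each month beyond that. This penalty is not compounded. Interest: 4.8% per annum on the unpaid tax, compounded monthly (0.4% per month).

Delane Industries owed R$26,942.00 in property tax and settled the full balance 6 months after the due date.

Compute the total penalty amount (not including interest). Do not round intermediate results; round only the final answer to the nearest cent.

Penalty, months 1–3: 3 × 1.5% × R$26,942.00 = R$1,212.39
Penalty, months 4–6: 3 × 3.5% × R$26,942.00 = R$2,828.91
Total penalty = R$1,212.39 + R$2,828.91 = R$4,041.30

R$4,041.30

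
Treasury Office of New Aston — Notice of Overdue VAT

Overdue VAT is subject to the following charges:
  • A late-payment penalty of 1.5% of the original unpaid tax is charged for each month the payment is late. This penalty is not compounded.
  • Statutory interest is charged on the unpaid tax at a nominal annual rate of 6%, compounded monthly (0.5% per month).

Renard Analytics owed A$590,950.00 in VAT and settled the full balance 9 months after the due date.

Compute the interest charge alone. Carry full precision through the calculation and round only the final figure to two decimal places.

A$27,130.86

Interest: A$590,950.00 × ((1 + 0.005)^9 − 1) = A$590,950.00 × 0.0459106… = A$27,130.8567…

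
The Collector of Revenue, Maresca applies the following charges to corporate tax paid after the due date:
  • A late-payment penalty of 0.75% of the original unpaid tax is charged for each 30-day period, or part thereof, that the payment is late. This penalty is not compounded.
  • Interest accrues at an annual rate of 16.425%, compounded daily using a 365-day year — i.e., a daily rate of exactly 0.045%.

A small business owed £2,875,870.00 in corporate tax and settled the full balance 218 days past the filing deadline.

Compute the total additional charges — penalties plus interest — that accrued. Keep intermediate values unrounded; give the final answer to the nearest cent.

£468,907.00

Penalty periods: ⌈218/30⌉ = 8; penalty = 8 × 0.75% × £2,875,870.00 = £172,552.20
Interest: £2,875,870.00 × ((1 + 0.00045)^218 − 1) = £2,875,870.00 × 0.10304875… = £296,354.7997…
Penalties + interest = £172,552.2000 + £296,354.7997… = £468,907.00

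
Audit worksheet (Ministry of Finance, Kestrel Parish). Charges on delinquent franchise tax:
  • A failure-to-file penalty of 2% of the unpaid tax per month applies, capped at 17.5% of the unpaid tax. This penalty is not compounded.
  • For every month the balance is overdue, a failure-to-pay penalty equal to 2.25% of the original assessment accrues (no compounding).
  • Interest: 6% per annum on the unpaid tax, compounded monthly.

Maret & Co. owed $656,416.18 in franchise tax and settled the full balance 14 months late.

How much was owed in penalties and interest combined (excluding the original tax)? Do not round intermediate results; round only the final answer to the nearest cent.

Failure-to-file: 14 × 2% × $656,416.18 = $183,796.53…, capped at 17.5% × $656,416.18 = $114,872.83…
Failure-to-pay penalty = 2.25% × $656,416.18 × 14 mo = $206,771.10…
Interest (6%/yr ÷ 12 = 0.5%/month): $656,416.18 × ((1 + 0.005)^14 − 1) = $47,472.7612…
Penalties + interest = $321,643.9282 + $47,472.7612… = $369,116.69

$369,116.69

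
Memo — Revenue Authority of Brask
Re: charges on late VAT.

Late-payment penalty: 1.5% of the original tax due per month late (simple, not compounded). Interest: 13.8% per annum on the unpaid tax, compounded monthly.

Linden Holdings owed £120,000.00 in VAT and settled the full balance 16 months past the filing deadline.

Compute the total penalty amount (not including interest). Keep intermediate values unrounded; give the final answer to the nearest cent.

Late-payment penalty: 16 × 1.5% × £120,000.00 = £28,800.00

£28,800.00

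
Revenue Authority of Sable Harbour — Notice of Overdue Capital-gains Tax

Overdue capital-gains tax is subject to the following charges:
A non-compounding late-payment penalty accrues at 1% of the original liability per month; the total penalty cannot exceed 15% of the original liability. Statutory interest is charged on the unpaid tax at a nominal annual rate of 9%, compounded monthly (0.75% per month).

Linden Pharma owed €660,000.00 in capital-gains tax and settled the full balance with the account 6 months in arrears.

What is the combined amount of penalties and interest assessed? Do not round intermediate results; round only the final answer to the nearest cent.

€69,862.48

Penalty: 6 × 1% × €660,000.00 = €39,600.00 (below the 15% cap of €99,000.00)
Interest: €660,000.00 × ((1 + 0.0075)^6 − 1) = €660,000.00 × 0.0458522… = €30,262.4752…
Penalties + interest = €39,600.0000 + €30,262.4752… = €69,862.48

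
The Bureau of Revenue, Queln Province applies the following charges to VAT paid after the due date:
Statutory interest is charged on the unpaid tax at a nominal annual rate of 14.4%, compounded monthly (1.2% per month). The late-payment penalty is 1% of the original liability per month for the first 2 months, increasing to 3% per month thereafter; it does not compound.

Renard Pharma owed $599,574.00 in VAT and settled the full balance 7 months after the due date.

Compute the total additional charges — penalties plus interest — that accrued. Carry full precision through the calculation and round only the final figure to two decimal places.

$154,141.61

Penalty, months 1–2: 2 × 1% × $599,574.00 = $11,991.48
Penalty, months 3–7: 5 × 3% × $599,574.00 = $89,936.10
Interest: $599,574.00 × ((1 + 0.012)^7 − 1) = $599,574.00 × 0.0870852… = $52,214.0283…
Penalties + interest = $101,927.5800 + $52,214.0283… = $154,141.61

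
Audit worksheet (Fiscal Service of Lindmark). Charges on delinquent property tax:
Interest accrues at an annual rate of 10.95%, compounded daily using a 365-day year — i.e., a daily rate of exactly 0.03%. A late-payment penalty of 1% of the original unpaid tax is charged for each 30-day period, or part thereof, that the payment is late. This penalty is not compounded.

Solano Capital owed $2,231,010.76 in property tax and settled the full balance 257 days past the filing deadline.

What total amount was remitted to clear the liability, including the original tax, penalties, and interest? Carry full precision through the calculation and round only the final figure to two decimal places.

$2,610,589.57

Penalty periods: ⌈257/30⌉ = 9; penalty = 9 × 1% × $2,231,010.76 = $200,790.97…
Interest: $2,231,010.76 × ((1 + 0.0003)^257 − 1) = $2,231,010.76 × 0.08013760… = $178,787.8404…
Total = $2,231,010.76 + $200,790.9684 + $178,787.8404… = $2,610,589.57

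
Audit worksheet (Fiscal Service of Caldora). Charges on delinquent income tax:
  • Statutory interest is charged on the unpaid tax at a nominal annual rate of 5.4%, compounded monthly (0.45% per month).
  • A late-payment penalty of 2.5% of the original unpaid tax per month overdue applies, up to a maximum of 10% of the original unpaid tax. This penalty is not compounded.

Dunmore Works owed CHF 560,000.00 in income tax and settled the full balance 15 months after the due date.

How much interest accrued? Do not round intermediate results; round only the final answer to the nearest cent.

Interest: CHF 560,000.00 × ((1 + 0.0045)^15 − 1) = CHF 560,000.00 × 0.0696683… = CHF 39,014.2352…

CHF 39,014.24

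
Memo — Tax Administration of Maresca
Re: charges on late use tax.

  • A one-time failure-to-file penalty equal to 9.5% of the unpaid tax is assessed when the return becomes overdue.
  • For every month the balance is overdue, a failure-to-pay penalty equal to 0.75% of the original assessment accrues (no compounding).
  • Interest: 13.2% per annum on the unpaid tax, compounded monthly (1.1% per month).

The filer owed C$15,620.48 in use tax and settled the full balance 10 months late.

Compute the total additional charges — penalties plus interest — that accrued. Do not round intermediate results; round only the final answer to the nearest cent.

Failure-to-file penalty: 9.5% × C$15,620.48 = C$1,483.95…
Failure-to-pay penalty = 0.75% × C$15,620.48 × 10 mo = C$1,171.54…
Interest: C$15,620.48 × ((1 + 0.011)^10 − 1) = C$15,620.48 × 0.1156078… = C$1,805.8499…
Penalties + interest = C$2,655.4816 + C$1,805.8499… = C$4,461.33

C$4,461.33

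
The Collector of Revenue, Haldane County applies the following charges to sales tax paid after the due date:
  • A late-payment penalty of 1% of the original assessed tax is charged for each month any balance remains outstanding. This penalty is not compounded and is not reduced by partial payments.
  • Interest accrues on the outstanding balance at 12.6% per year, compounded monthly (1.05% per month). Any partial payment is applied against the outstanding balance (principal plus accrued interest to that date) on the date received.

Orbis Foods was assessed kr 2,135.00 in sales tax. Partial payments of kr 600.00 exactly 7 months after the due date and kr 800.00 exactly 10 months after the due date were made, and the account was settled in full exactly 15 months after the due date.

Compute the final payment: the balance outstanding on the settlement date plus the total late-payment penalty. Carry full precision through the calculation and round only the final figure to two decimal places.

Balance at month 7: kr 2,135.0000 × (1 + 0.0105)^7 = kr 2,296.9530…
After kr 600.00 payment: kr 2,296.9530… − kr 600.00 = kr 1,696.9530…
Balance at month 10: kr 1,696.9530… × (1 + 0.0105)^3 = kr 1,750.9702…
After kr 800.00 payment: kr 1,750.9702… − kr 800.00 = kr 950.9702…
Balance at month 15: kr 950.9702… × (1 + 0.0105)^5 = kr 1,001.9557…
Penalty: 15 × 1% × kr 2,135.00 = kr 320.25
Final settlement = outstanding balance + penalty = kr 1,001.9557… + kr 320.25 = kr 1,322.21

kr 1,322.21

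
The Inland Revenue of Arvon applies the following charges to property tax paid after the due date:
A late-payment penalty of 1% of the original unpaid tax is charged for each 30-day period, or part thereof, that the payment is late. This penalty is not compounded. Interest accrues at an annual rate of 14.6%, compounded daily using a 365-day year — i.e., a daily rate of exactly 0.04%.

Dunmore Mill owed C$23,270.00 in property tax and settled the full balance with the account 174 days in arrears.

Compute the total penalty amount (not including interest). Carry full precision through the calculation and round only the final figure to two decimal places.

Penalty periods: ⌈174/30⌉ = 6; penalty = 6 × 1% × C$23,270.00 = C$1,396.20

C$1,396.20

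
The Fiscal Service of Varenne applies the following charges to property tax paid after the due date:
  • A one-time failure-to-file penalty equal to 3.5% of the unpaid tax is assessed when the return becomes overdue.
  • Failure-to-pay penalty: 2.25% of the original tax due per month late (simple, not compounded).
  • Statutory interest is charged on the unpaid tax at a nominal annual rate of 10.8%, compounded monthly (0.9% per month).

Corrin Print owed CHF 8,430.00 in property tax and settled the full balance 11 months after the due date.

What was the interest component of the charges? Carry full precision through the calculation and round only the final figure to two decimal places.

CHF 873.16

Interest: CHF 8,430.00 × ((1 + 0.009)^11 − 1) = CHF 8,430.00 × 0.1035775… = CHF 873.1581…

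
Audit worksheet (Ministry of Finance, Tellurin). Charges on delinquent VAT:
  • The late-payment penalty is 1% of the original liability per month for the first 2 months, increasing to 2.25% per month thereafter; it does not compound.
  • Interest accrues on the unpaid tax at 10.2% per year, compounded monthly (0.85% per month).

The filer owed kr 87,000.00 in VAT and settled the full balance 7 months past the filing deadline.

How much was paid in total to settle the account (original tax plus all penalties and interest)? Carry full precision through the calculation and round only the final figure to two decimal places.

kr 103,837.89

Penalty, months 1–2: 2 × 1% × kr 87,000.00 = kr 1,740.00
Penalty, months 3–7: 5 × 2.25% × kr 87,000.00 = kr 9,787.50
Interest: kr 87,000.00 × ((1 + 0.0085)^7 − 1) = kr 87,000.00 × 0.0610389… = kr 5,310.3867…
Total = kr 87,000.00 + kr 11,527.5000 + kr 5,310.3867… = kr 103,837.89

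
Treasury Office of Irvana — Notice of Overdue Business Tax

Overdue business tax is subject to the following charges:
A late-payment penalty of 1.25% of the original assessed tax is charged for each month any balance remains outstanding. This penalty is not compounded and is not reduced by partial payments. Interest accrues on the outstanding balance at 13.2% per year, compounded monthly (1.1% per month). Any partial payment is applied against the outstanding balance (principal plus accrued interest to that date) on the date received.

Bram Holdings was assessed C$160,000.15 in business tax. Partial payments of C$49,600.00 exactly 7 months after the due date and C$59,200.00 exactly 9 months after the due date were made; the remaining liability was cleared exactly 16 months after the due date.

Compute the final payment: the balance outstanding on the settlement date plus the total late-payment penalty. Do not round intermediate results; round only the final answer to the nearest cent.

C$103,963.33

Balance at month 7: C$160,000.1500 × (1 + 0.011)^7 = C$172,734.2581…
After C$49,600.00 payment: C$172,734.2581… − C$49,600.00 = C$123,134.2581…
Balance at month 9: C$123,134.2581… × (1 + 0.011)^2 = C$125,858.1110…
After C$59,200.00 payment: C$125,858.1110… − C$59,200.00 = C$66,658.1110…
Balance at month 16: C$66,658.1110… × (1 + 0.011)^7 = C$71,963.3035…
Penalty: 16 × 1.25% × C$160,000.15 = C$32,000.03
Final settlement = outstanding balance + penalty = C$71,963.3035… + C$32,000.03 = C$103,963.33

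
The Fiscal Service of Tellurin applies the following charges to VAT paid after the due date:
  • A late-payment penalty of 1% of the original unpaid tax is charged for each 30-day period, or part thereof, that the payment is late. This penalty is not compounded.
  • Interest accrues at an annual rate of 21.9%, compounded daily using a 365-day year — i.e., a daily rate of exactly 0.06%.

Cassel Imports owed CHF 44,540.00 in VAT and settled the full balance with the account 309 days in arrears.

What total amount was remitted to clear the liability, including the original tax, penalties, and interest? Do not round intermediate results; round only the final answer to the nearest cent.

CHF 58,509.21

Penalty periods: ⌈309/30⌉ = 11; penalty = 11 × 1% × CHF 44,540.00 = CHF 4,899.40
Interest: CHF 44,540.00 × ((1 + 0.0006)^309 − 1) = CHF 44,540.00 × 0.20363290… = CHF 9,069.8095…
Total = CHF 44,540.00 + CHF 4,899.4000 + CHF 9,069.8095… = CHF 58,509.21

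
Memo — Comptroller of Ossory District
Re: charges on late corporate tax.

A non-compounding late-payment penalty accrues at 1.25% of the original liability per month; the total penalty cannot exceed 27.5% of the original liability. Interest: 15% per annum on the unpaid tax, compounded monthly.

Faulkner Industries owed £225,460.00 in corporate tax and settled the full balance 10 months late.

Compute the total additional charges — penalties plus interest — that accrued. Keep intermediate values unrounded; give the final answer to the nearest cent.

Penalty: 10 × 1.25% × £225,460.00 = £28,182.50 (below the 27.5% cap of £62,001.50)
Interest (15%/yr ÷ 12 = 1.25%/month): £225,460.00 × ((1 + 0.0125)^10 − 1) = £29,821.7813…
Penalties + interest = £28,182.5000 + £29,821.7813… = £58,004.28

£58,004.28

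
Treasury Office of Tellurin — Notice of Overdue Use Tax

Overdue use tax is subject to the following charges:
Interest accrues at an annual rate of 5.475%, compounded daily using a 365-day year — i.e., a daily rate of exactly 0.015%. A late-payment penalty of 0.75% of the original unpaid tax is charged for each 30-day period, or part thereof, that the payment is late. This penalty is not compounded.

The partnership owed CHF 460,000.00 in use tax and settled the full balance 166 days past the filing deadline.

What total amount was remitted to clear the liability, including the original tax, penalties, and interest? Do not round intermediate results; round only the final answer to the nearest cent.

CHF 492,296.91

Penalty periods: ⌈166/30⌉ = 6; penalty = 6 × 0.75% × CHF 460,000.00 = CHF 20,700.00
Interest: CHF 460,000.00 × ((1 + 0.00015)^166 − 1) = CHF 460,000.00 × 0.02521068… = CHF 11,596.9127…
Total = CHF 460,000.00 + CHF 20,700.0000 + CHF 11,596.9127… = CHF 492,296.91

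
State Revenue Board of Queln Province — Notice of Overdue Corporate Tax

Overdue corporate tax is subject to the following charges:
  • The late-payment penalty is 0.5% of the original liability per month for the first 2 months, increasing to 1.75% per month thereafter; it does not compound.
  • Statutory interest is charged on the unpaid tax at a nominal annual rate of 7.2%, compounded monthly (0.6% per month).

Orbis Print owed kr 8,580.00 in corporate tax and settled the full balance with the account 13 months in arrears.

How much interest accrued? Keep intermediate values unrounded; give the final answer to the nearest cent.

Interest: kr 8,580.00 × ((1 + 0.006)^13 − 1) = kr 8,580.00 × 0.0808707… = kr 693.8707…

kr 693.87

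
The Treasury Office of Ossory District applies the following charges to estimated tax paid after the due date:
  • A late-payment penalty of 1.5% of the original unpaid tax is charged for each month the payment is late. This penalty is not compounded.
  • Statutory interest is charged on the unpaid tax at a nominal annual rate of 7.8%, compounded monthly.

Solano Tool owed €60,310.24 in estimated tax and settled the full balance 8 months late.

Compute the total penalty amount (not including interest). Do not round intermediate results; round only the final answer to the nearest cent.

Late-payment penalty: 8 × 1.5% × €60,310.24 = €7,237.23…

€7,237.23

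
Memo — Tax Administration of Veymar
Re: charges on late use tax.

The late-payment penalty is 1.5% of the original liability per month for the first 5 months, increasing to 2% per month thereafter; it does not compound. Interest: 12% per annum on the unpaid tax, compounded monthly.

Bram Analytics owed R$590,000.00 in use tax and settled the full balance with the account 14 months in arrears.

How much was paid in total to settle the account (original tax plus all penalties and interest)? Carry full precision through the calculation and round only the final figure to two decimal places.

Penalty, months 1–5: 5 × 1.5% × R$590,000.00 = R$44,250.00
Penalty, months 6–14: 9 × 2% × R$590,000.00 = R$106,200.00
Interest (12%/yr ÷ 12 = 1%/month): R$590,000.00 × ((1 + 0.01)^14 − 1) = R$88,189.7858…
Total = R$590,000.00 + R$150,450.0000 + R$88,189.7858… = R$828,639.79

R$828,639.79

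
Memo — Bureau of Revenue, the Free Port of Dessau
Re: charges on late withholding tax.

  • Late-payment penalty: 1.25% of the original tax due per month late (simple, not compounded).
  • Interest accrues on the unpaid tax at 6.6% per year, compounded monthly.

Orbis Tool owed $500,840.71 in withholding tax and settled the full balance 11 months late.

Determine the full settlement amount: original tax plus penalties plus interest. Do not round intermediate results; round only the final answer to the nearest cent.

$600,854.35

Late-payment penalty: 11 × 1.25% × $500,840.71 = $68,865.60…
Interest (6.6%/yr ÷ 12 = 0.55%/month): $500,840.71 × ((1 + 0.0055)^11 − 1) = $31,148.0381…
Total = $500,840.71 + $68,865.5976… + $31,148.0381… = $600,854.35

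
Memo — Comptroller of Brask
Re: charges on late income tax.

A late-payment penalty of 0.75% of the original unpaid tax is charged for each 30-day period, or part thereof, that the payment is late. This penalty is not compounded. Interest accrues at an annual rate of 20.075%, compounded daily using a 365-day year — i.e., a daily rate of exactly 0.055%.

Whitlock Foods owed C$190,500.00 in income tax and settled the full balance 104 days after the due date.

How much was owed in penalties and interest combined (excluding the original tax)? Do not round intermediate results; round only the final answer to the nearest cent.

C$16,926.10

Penalty periods: ⌈104/30⌉ = 4; penalty = 4 × 0.75% × C$190,500.00 = C$5,715.00
Interest: C$190,500.00 × ((1 + 0.00055)^104 − 1) = C$190,500.00 × 0.05885091… = C$11,211.0989…
Penalties + interest = C$5,715.0000 + C$11,211.0989… = C$16,926.10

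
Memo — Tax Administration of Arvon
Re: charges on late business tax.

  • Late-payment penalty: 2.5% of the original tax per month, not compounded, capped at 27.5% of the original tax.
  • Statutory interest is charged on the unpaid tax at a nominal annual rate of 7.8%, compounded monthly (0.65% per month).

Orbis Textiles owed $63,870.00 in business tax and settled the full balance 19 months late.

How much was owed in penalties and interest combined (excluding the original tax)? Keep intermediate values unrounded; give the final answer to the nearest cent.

$25,931.09

Penalty (uncapped): 19 × 2.5% × $63,870.00 = $30,338.25; cap = 27.5% × $63,870.00 = $17,564.25 → penalty = $17,564.25
Interest: $63,870.00 × ((1 + 0.0065)^19 − 1) = $63,870.00 × 0.1309979… = $8,366.8370…
Penalties + interest = $17,564.2500 + $8,366.8370… = $25,931.09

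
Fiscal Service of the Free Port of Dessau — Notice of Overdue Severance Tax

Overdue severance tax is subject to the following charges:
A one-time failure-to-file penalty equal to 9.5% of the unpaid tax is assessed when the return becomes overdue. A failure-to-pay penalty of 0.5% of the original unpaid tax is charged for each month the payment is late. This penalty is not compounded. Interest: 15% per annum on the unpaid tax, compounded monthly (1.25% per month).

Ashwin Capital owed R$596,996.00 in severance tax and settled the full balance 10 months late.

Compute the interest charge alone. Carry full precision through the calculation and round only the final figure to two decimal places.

R$78,965.16

Interest: R$596,996.00 × ((1 + 0.0125)^10 − 1) = R$596,996.00 × 0.1322708… = R$78,965.1562…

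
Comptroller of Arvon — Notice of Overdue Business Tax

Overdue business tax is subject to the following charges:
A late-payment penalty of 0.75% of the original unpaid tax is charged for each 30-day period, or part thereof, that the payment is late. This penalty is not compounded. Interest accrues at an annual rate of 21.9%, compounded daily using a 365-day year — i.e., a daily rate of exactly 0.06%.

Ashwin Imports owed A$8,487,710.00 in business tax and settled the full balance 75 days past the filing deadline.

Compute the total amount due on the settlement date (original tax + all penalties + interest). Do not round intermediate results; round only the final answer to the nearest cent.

A$9,069,234.79

Penalty periods: ⌈75/30⌉ = 3; penalty = 3 × 0.75% × A$8,487,710.00 = A$190,973.48…
Interest: A$8,487,710.00 × ((1 + 0.0006)^75 − 1) = A$8,487,710.00 × 0.04601374… = A$390,551.3174…
Total = A$8,487,710.00 + A$190,973.4750 + A$390,551.3174… = A$9,069,234.79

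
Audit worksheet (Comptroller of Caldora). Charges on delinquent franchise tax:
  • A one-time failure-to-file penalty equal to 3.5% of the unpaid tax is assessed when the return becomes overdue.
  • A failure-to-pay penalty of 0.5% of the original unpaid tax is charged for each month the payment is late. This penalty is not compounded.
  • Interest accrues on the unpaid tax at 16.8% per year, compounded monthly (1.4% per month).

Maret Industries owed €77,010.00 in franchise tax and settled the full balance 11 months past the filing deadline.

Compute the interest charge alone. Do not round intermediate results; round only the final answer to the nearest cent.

Interest: €77,010.00 × ((1 + 0.014)^11 − 1) = €77,010.00 × 0.1652457… = €12,725.5705…

€12,725.57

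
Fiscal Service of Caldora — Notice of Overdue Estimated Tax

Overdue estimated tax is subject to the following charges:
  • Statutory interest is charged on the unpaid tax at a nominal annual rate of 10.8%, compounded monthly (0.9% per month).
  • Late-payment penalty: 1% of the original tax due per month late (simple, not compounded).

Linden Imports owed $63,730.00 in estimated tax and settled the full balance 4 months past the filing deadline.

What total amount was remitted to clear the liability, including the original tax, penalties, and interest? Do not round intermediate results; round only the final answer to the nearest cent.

Late-payment penalty = 1% × $63,730.00 × 4 mo = $2,549.20
Interest: $63,730.00 × ((1 + 0.009)^4 − 1) = $63,730.00 × 0.0364889… = $2,325.4390…
Total = $63,730.00 + $2,549.2000 + $2,325.4390… = $68,604.64

$68,604.64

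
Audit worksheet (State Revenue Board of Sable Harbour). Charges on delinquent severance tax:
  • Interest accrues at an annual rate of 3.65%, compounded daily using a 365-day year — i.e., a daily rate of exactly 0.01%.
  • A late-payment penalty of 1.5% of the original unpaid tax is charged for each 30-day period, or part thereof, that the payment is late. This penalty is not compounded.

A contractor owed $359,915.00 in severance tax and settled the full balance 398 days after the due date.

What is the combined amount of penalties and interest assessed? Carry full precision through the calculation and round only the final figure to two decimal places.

$90,194.90

Penalty periods: ⌈398/30⌉ = 14; penalty = 14 × 1.5% × $359,915.00 = $75,582.15
Interest: $359,915.00 × ((1 + 0.0001)^398 − 1) = $359,915.00 × 0.04060056… = $14,612.7513…
Penalties + interest = $75,582.1500 + $14,612.7513… = $90,194.90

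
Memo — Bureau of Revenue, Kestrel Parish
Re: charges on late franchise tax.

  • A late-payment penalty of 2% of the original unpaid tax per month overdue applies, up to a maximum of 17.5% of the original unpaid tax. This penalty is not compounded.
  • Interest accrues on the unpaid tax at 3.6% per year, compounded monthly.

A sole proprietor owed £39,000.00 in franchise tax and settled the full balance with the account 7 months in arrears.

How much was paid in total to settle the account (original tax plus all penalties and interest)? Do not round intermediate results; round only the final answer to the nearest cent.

Penalty: 7 × 2% × £39,000.00 = £5,460.00 (below the 17.5% cap of £6,825.00)
Interest (3.6%/yr ÷ 12 = 0.3%/month): £39,000.00 × ((1 + 0.003)^7 − 1) = £826.4080…
Total = £39,000.00 + £5,460.0000 + £826.4080… = £45,286.41

£45,286.41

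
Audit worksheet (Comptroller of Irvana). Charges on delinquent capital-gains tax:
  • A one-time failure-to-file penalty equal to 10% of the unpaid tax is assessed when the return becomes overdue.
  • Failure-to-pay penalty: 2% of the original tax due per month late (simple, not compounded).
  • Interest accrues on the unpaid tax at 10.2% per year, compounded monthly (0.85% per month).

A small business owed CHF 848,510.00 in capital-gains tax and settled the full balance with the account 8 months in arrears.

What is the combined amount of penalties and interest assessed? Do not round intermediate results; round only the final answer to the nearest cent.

CHF 280,057.31

Failure-to-file penalty: 10% × CHF 848,510.00 = CHF 84,851.00
Failure-to-pay penalty = 2% × CHF 848,510.00 × 8 mo = CHF 135,761.60
Interest: CHF 848,510.00 × ((1 + 0.0085)^8 − 1) = CHF 848,510.00 × 0.0700578… = CHF 59,444.7090…
Penalties + interest = CHF 220,612.6000 + CHF 59,444.7090… = CHF 280,057.31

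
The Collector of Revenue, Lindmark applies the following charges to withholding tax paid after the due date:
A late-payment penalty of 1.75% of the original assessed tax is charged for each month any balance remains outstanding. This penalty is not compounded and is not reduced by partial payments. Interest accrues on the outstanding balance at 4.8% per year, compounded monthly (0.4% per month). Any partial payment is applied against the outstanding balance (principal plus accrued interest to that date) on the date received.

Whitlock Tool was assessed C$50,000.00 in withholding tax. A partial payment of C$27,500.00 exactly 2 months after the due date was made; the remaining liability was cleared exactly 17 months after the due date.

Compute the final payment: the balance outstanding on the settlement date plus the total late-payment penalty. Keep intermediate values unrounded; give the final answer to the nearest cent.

C$39,189.00

Balance at month 2: C$50,000.0000 × (1 + 0.004)^2 = C$50,400.8000
After C$27,500.00 payment: C$50,400.8000 − C$27,500.00 = C$22,900.8000
Balance at month 17: C$22,900.8000 × (1 + 0.004)^15 = C$24,313.9963…
Penalty: 17 × 1.75% × C$50,000.00 = C$14,875.00
Final settlement = outstanding balance + penalty = C$24,313.9963… + C$14,875.00 = C$39,189.00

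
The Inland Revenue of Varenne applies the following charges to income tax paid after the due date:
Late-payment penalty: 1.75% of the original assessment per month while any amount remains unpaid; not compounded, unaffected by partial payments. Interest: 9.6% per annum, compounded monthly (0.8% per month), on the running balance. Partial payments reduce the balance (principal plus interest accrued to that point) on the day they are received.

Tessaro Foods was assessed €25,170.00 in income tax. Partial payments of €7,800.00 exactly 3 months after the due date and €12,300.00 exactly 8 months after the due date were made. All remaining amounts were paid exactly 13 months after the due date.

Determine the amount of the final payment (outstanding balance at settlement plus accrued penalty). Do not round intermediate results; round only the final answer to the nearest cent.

Balance at month 3: €25,170.0000 × (1 + 0.008)^3 = €25,778.9255…
After €7,800.00 payment: €25,778.9255… − €7,800.00 = €17,978.9255…
Balance at month 8: €17,978.9255… × (1 + 0.008)^5 = €18,709.6815…
After €12,300.00 payment: €18,709.6815… − €12,300.00 = €6,409.6815…
Balance at month 13: €6,409.6815… × (1 + 0.008)^5 = €6,670.2039…
Penalty: 13 × 1.75% × €25,170.00 = €5,726.18…
Final settlement = outstanding balance + penalty = €6,670.2039… + €5,726.18… = €12,396.38

€12,396.38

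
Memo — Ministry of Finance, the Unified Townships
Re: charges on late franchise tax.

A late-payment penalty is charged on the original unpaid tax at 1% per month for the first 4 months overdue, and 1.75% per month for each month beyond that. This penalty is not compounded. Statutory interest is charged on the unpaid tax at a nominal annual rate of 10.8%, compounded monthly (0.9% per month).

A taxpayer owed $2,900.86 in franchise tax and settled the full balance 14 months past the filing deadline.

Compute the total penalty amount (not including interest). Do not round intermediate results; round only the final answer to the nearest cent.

$623.68

Penalty, months 1–4: 4 × 1% × $2,900.86 = $116.03…
Penalty, months 5–14: 10 × 1.75% × $2,900.86 = $507.65…
Total penalty = $116.03… + $507.65… = $623.68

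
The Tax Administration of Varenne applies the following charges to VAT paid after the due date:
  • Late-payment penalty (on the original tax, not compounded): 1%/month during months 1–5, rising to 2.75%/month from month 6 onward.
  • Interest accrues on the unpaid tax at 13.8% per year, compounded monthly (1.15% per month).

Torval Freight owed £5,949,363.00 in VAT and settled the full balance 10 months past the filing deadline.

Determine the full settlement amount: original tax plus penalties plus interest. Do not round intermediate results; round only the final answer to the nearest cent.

Penalty, months 1–5: 5 × 1% × £5,949,363.00 = £297,468.15
Penalty, months 6–10: 5 × 2.75% × £5,949,363.00 = £818,037.41…
Interest: £5,949,363.00 × ((1 + 0.0115)^10 − 1) = £5,949,363.00 × 0.1211375… = £720,690.8360…
Total = £5,949,363.00 + £1,115,505.5625 + £720,690.8360… = £7,785,559.40

£7,785,559.40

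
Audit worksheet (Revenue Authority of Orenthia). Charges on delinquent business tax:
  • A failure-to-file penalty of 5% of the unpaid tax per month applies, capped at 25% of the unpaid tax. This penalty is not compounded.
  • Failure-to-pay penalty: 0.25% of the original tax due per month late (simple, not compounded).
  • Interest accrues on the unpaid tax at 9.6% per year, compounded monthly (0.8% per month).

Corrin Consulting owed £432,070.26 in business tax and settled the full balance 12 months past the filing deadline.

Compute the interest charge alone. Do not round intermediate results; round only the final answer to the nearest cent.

Interest: £432,070.26 × ((1 + 0.008)^12 − 1) = £432,070.26 × 0.1003387… = £43,353.3655…

£43,353.37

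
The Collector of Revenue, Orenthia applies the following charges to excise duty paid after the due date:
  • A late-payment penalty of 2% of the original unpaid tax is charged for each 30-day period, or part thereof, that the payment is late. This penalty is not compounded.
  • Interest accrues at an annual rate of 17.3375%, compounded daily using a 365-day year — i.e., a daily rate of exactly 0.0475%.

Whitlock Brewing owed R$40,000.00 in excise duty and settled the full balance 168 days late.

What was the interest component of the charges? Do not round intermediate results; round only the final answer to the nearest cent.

Interest: R$40,000.00 × ((1 + 0.000475)^168 − 1) = R$40,000.00 × 0.08304991… = R$3,321.9965…

R$3,322.00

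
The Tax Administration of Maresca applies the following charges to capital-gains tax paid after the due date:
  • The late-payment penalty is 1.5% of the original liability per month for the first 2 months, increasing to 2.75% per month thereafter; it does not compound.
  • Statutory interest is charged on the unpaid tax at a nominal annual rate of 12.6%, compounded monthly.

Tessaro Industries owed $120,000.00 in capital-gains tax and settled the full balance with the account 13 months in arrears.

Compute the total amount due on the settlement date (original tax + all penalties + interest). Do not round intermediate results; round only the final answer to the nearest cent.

Penalty, months 1–2: 2 × 1.5% × $120,000.00 = $3,600.00
Penalty, months 3–13: 11 × 2.75% × $120,000.00 = $36,300.00
Interest (12.6%/yr ÷ 12 = 1.05%/month): $120,000.00 × ((1 + 0.0105)^13 − 1) = $17,452.7326…
Total = $120,000.00 + $39,900.0000 + $17,452.7326… = $177,352.73

$177,352.73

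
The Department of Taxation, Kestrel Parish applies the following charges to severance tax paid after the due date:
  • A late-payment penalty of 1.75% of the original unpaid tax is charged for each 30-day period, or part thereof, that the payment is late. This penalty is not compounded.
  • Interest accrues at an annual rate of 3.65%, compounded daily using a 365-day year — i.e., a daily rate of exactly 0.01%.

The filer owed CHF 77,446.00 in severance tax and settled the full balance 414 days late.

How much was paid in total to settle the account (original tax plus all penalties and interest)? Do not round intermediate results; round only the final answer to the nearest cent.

CHF 99,693.66

Penalty periods: ⌈414/30⌉ = 14; penalty = 14 × 1.75% × CHF 77,446.00 = CHF 18,974.27
Interest: CHF 77,446.00 × ((1 + 0.0001)^414 − 1) = CHF 77,446.00 × 0.04226677… = CHF 3,273.3925…
Total = CHF 77,446.00 + CHF 18,974.2700 + CHF 3,273.3925… = CHF 99,693.66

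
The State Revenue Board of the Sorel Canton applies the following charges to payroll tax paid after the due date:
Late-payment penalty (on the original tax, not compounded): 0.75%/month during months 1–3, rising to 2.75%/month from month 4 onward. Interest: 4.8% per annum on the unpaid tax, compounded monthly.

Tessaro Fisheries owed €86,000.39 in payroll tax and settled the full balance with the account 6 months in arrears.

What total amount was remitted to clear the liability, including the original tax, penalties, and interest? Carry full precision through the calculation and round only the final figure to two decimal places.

Penalty, months 1–3: 3 × 0.75% × €86,000.39 = €1,935.01…
Penalty, months 4–6: 3 × 2.75% × €86,000.39 = €7,095.03…
Interest (4.8%/yr ÷ 12 = 0.4%/month): €86,000.39 × ((1 + 0.004)^6 − 1) = €2,084.7599…
Total = €86,000.39 + €9,030.0410… + €2,084.7599… = €97,115.19

€97,115.19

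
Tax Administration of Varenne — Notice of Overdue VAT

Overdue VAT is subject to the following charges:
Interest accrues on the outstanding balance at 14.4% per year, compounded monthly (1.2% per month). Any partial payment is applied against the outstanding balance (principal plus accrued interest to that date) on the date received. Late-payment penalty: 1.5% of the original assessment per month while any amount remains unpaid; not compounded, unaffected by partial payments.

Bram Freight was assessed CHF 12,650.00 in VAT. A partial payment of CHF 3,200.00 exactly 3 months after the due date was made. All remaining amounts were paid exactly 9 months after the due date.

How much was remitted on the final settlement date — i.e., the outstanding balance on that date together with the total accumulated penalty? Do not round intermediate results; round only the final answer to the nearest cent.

Balance at month 3: CHF 12,650.0000 × (1 + 0.012)^3 = CHF 13,110.8867…
After CHF 3,200.00 payment: CHF 13,110.8867… − CHF 3,200.00 = CHF 9,910.8867…
Balance at month 9: CHF 9,910.8867… × (1 + 0.012)^6 = CHF 10,646.2236…
Penalty: 9 × 1.5% × CHF 12,650.00 = CHF 1,707.75
Final settlement = outstanding balance + penalty = CHF 10,646.2236… + CHF 1,707.75 = CHF 12,353.97

CHF 12,353.97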